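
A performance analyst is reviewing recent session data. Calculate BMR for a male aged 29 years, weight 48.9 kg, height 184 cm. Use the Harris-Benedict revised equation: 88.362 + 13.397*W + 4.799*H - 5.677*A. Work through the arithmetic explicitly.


Substituting values:
W term = 13.397 * 48.9 = 655.1133
H term = 4.799 * 184 = 883.016
A term = 5.677 * 29 = 164.633
BMR = 1461.86 kcal/day

1461.86 kcal/day


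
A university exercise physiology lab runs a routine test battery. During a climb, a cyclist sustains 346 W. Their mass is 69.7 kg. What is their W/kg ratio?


Power-to-weight = 346 W / 69.7 kg
= 4.964 W/kg

4.964 W/kg


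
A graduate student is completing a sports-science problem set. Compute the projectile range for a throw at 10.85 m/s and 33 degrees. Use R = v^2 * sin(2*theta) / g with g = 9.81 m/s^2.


Two times the angle = 66 degrees
sin(66) = 0.913545
R = 117.7225 * 0.913545 / 9.81 = 10.963 m

10.963 m


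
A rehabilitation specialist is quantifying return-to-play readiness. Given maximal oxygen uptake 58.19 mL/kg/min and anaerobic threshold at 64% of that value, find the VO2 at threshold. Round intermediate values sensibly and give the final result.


Percentage as decimal = 0.64
VO2 at AT = 58.19 * 0.64 = 37.24 mL/kg/min

37.24 mL/kg/min


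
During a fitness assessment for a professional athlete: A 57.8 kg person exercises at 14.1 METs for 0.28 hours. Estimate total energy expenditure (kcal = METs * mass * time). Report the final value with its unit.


Energy = METs * mass(kg) * time(h)
= 14.1 * 57.8 * 0.28
= 228.19 kcal

228.19 kcal


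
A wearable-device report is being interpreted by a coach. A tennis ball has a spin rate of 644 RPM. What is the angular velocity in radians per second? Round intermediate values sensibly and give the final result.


Convert RPM to rad/s: multiply by 2*pi and divide by 60
omega = 644 * 2 * pi / 60
= 67.44 rad/s

67.44 rad/s


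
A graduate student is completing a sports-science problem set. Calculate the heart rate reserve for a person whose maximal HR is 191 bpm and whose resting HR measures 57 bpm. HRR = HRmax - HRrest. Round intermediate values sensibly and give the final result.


HRmax = 191 bpm
HRrest = 57 bpm
HRR = 191 - 57 = 134 bpm

134 bpm


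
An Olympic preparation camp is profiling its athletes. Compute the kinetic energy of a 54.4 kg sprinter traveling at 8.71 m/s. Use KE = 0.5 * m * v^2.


Velocity squared = 75.8641
KE = 0.5 * 54.4 * 75.8641 = 2063.5 J

2063.5 J


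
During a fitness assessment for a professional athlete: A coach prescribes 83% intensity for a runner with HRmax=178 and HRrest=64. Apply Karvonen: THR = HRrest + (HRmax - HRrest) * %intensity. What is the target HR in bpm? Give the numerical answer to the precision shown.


Heart rate reserve = 178 - 64 = 114
Intensity fraction = 83 / 100 = 0.83
THR = 64 + 114 * 0.83 = 158.62 bpm

158.62 bpm


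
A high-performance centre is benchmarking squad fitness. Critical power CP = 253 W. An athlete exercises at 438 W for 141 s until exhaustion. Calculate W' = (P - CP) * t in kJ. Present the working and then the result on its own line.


P - CP = 438 - 253 = 185 W
W' = 185 * 141 = 26085 J
= 26085 / 1000 = 26.085 kJ

26.085 kJ


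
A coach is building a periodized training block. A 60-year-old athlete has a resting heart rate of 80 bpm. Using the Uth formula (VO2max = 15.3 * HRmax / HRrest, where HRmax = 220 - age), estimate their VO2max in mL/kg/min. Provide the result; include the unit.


HRmax = 220 - 60 = 160 bpm
Ratio = HRmax / HRrest = 160 / 80 = 2.0
VO2max = 15.3 * 2.0 = 30.6 mL/kg/min

30.6 mL/kg/min


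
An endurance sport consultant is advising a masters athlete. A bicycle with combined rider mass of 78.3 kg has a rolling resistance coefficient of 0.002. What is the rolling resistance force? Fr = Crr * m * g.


Fr = 0.002 * 78.3 * 9.81
= 0.1566 * 9.81
= 1.536 N

1.536 N


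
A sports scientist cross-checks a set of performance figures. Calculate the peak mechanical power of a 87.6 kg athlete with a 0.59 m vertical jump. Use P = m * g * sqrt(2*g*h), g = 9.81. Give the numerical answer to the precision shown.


First, sqrt(2gh) = sqrt(2 * 9.81 * 0.59)
= sqrt(11.5758) = 3.402323 m/s
Power = 87.6 * 9.81 * 3.402323 = 2923.81 W

2923.81 W


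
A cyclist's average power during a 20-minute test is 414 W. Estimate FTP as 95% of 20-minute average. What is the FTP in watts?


FTP = 20-min power * 0.95
= 414 * 0.95
= 393.3 W

393.3 W


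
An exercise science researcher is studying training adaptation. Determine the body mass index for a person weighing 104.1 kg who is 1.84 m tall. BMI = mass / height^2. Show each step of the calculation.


BMI = mass / height^2
= 104.1 / 1.84^2
= 104.1 / 3.3856
= 30.75 kg/m^2

30.75 kg/m^2


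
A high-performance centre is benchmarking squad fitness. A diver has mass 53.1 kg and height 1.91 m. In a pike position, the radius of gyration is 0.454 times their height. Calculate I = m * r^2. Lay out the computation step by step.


r = 0.454 * 1.91 = 0.86714 m
I = m * r^2 = 53.1 * 0.751932 = 39.928 kg*m^2

39.928 kg*m^2


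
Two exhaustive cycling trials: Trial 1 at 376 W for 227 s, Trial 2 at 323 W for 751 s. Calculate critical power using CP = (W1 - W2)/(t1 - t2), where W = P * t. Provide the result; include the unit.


W1 = 376 * 227 = 85352 J
W2 = 323 * 751 = 242573 J
CP = (85352 - 242573) / (227 - 751)
= -157221 / -524
= 300.04 W

300.04 W


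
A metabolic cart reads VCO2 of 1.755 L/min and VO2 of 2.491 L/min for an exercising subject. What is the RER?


RER = VCO2 / VO2 = 1.755 / 2.491 = 0.7045

0.7045


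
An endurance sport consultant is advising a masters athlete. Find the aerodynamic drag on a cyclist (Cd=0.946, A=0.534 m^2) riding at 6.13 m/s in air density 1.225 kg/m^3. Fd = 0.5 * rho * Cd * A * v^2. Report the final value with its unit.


Fd = 0.5 * 1.225 * 0.946 * 0.534 * 6.13^2
= 0.5 * 1.225 * 0.946 * 0.534 * 37.5769
= 11.627 N

11.627 N


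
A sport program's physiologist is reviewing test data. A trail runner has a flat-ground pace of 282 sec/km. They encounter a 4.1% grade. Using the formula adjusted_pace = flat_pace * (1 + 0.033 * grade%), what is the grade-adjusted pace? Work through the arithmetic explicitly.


Grade factor = 1 + 0.033 * 4.1 = 1.1353
Adjusted = 282 * 1.1353 = 320.15 sec/km

320.15 s/km


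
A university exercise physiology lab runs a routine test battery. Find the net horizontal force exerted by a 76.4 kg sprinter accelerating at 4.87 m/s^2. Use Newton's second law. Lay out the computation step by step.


Newton's second law: F = m * a
F = 76.4 * 4.87 = 372.07 N

372.07 N


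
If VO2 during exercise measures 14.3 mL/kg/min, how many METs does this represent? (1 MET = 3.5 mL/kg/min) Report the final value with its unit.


METs = VO2 / 3.5 = 14.3 / 3.5 = 4.09

4.09 METs


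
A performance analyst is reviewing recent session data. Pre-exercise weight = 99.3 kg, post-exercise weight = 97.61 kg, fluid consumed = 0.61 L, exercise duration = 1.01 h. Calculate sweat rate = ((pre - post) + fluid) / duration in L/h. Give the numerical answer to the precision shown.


Weight loss = 99.3 - 97.61 = 1.69 kg (approx L)
Total sweat = 1.69 + 0.61 = 2.3 L
Sweat rate = 2.3 / 1.01 = 2.277 L/h

2.277 L/h


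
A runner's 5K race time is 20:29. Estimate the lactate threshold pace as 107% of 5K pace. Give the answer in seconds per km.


Total race time = 20*60 + 29 = 1229 seconds
5K pace = 1229 / 5 = 245.8 sec/km
LT pace = 245.8 * 1.07 = 263.01 sec/km

263.01 s/km


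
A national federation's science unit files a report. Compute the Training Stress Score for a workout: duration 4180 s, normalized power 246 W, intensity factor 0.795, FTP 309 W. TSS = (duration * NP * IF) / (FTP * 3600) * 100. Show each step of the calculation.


Product = 4180 * 246 * 0.795 = 817482.6
Base = 309 * 3600 = 1112400
TSS = 817482.6 / 1112400 * 100 = 73.49

73.49 TSS


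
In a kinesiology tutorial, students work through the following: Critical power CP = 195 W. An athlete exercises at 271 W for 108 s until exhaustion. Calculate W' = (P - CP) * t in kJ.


P - CP = 271 - 195 = 76 W
W' = 76 * 108 = 8208 J
= 8208 / 1000 = 8.208 kJ

8.208 kJ


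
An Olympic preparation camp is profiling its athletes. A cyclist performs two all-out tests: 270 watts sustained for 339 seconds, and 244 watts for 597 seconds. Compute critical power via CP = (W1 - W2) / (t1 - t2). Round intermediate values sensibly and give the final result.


W1 = P1 * t1 = 270 * 339 = 91530 J
W2 = P2 * t2 = 244 * 597 = 145668 J
CP = (91530 - 145668) / (339 - 597)
= 209.84 W

209.84 W


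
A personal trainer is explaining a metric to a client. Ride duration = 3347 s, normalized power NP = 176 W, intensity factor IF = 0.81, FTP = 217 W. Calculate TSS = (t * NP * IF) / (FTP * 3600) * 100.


Numerator = 3347 * 176 * 0.81 = 477148.32
Denominator = 217 * 3600 = 781200
TSS = 477148.32 / 781200 * 100
= 61.08

61.08 TSS


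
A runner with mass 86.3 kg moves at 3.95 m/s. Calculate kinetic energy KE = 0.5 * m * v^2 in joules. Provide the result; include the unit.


v^2 = 3.95^2 = 15.6025
KE = 0.5 * 86.3 * 15.6025
= 673.25 J

673.25 J


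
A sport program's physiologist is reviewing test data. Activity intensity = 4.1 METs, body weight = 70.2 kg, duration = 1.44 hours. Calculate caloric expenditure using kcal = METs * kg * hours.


kcal = 4.1 * 70.2 * 1.44
= 287.82 * 1.44
= 414.46 kcal

414.46 kcal


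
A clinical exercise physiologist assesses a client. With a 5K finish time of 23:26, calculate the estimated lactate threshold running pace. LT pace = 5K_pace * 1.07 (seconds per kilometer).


Race duration = 1406 s for 5 km
Average pace = 1406 / 5 = 281.2 s/km
LT pace = 281.2 * 1.07
= 300.88 s/km

300.88 s/km


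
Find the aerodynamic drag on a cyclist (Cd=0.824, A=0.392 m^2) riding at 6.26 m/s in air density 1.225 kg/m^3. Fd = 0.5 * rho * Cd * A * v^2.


Fd = 0.5 * 1.225 * 0.824 * 0.392 * 6.26^2
= 0.5 * 1.225 * 0.824 * 0.392 * 39.1876
= 7.753 N

7.753 N


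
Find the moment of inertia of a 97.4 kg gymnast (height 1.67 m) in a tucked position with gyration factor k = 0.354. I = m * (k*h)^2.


Radius of gyration = 0.354 * 1.67 = 0.59118 m
I = 97.4 * 0.59118^2
= 97.4 * 0.349494
= 34.041 kg*m^2

34.041 kg*m^2


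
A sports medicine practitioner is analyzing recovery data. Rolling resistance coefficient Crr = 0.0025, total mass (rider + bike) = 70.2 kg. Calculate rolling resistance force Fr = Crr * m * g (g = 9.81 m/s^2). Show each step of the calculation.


Fr = Crr * m * g
= 0.0025 * 70.2 * 9.81
= 1.722 N

1.722 N


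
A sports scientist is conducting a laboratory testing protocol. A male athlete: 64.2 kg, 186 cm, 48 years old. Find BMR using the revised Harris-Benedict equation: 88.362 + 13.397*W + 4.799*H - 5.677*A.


Intercept = 88.362
Weight contribution = 13.397 * 64.2 = 860.0874
Height contribution = 4.799 * 186 = 892.614
Age contribution = 5.677 * 48 = 272.496
BMR = 88.362 + 860.0874 + 892.614 - 272.496
= 1568.57 kcal/day

1568.57 kcal/day


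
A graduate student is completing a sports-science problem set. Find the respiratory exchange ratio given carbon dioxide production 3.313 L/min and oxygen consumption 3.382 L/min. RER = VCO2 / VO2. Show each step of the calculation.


VCO2 = 3.313 L/min
VO2 = 3.382 L/min
RER = 3.313 / 3.382 = 0.9796

0.9796


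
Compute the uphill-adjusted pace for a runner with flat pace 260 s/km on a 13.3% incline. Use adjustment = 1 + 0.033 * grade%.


Adjustment factor = 1 + 0.033 * 13.3 = 1.4389
Grade-adjusted pace = 260 * 1.4389 = 374.11 s/km

374.11 s/km


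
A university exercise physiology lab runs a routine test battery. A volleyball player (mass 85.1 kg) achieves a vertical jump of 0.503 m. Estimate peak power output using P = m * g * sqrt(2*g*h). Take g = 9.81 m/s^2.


2 * g * h = 2 * 9.81 * 0.503 = 9.86886
sqrt(9.86886) = 3.141474 m/s
P = 85.1 * 9.81 * 3.141474 = 2622.6 W

2622.6 W


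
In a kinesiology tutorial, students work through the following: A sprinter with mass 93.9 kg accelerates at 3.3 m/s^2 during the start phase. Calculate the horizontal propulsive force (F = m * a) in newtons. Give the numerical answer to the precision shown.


F = m * a
= 93.9 * 3.3
= 309.87 N

309.87 N


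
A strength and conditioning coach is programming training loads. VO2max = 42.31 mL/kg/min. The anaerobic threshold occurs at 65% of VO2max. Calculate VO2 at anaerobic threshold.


AT fraction = 65 / 100 = 0.65
AT VO2 = 42.31 * 0.65
= 27.5 mL/kg/min

27.5 mL/kg/min


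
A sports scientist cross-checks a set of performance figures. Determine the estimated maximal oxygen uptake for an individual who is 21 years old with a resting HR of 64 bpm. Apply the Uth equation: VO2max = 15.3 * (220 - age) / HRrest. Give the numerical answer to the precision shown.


HRmax = 220 - 21 = 199
VO2max = 15.3 * (199 / 64)
= 15.3 * 3.1094
= 47.57 mL/kg/min

47.57 mL/kg/min


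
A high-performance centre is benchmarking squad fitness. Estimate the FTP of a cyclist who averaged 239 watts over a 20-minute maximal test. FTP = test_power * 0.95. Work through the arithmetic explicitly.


FTP = 239 * 0.95 = 227.05 W

227.05 W


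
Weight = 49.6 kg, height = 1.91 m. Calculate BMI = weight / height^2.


height^2 = 1.91^2 = 3.6481
BMI = 49.6 / 3.6481 = 13.6 kg/m^2

13.6 kg/m^2


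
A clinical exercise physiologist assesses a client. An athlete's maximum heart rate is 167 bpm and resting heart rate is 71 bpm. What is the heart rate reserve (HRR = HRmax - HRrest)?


HRR = HRmax - HRrest
= 167 - 71
= 96 bpm

96 bpm


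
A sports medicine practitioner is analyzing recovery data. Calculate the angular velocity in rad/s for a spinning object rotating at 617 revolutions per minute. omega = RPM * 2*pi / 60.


omega = RPM * 2*pi / 60
= 617 * 6.28318531 / 60
= 64.612 rad/s

64.612 rad/s


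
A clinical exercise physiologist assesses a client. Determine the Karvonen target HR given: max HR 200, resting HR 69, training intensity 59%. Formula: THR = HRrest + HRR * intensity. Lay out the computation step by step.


HRR = HRmax - HRrest = 200 - 69 = 131
THR = 69 + 131 * 0.59
= 146.29 bpm

146.29 bpm


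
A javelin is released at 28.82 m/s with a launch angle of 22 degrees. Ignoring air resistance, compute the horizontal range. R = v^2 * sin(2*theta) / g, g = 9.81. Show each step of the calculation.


Launch speed squared = 830.5924
sin(2 * 22 deg) = 0.694658
Range = 830.5924 * 0.694658 / 9.81
= 58.815 m

58.815 m


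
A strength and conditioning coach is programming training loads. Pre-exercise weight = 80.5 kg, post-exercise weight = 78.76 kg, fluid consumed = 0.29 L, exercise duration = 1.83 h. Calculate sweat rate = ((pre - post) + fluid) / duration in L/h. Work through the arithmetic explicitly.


Weight loss = 80.5 - 78.76 = 1.74 kg (approx L)
Total sweat = 1.74 + 0.29 = 2.03 L
Sweat rate = 2.03 / 1.83 = 1.109 L/h

1.109 L/h


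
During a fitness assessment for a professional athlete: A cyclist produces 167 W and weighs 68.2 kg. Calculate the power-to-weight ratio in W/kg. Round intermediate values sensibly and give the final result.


P/W = power / mass
= 167 / 68.2
= 2.449 W/kg

2.449 W/kg


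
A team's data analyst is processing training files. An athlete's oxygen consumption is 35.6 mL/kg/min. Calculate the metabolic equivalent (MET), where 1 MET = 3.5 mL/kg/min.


MET = VO2 / 3.5
= 35.6 / 3.5
= 10.17 METs

10.17 METs


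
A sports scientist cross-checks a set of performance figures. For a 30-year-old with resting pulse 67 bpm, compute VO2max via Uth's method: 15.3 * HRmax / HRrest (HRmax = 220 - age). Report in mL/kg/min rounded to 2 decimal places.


Step 1: HRmax = 220 - 30 = 190 bpm
Step 2: Ratio = 190 / 67 = 2.8358
Step 3: VO2max = 15.3 * 2.8358 = 43.39 mL/kg/min

43.39 mL/kg/min


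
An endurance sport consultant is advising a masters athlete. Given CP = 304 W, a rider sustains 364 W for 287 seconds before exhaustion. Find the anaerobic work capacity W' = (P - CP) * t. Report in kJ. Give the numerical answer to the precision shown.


Excess power = 364 - 304 = 60 W
Work above CP = 60 * 287 = 17220 J
W' = 17.22 kJ

17.22 kJ


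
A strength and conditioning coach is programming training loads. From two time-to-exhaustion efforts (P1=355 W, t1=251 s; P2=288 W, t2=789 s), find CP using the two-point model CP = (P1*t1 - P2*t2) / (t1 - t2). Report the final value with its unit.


Work in trial 1 = 89105 J
Work in trial 2 = 227232 J
Delta work = -138127 J
Delta time = -538 s
CP = -138127 / -538 = 256.74 W

256.74 W


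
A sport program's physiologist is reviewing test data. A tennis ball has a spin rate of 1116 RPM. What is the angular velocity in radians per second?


Convert RPM to rad/s: multiply by 2*pi and divide by 60
omega = 1116 * 2 * pi / 60
= 116.867 rad/s

116.867 rad/s


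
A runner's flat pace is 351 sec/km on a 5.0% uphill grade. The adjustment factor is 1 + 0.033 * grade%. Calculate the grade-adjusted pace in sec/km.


Factor = 1 + 0.033 * 5.0 = 1.165
Adjusted pace = 351 * 1.165
= 408.92 sec/km

408.92 s/km


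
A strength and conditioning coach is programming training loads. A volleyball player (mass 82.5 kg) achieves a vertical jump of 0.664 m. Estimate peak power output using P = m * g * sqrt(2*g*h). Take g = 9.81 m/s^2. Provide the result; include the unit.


2 * g * h = 2 * 9.81 * 0.664 = 13.02768
sqrt(13.02768) = 3.609388 m/s
P = 82.5 * 9.81 * 3.609388 = 2921.17 W

2921.17 W


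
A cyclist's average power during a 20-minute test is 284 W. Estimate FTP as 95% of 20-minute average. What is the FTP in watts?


FTP = 20-min power * 0.95
= 284 * 0.95
= 269.8 W

269.8 W


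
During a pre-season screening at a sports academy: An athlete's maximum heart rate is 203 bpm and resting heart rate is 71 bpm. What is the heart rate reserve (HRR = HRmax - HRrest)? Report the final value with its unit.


HRR = HRmax - HRrest
= 203 - 71
= 132 bpm

132 bpm


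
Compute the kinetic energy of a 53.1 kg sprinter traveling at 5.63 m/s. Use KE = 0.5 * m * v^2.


Velocity squared = 31.6969
KE = 0.5 * 53.1 * 31.6969 = 841.55 J

841.55 J


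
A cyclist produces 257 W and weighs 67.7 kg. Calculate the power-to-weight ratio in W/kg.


P/W = power / mass
= 257 / 67.7
= 3.796 W/kg

3.796 W/kg


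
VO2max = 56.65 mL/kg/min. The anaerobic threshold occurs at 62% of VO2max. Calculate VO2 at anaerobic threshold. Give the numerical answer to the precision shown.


AT fraction = 62 / 100 = 0.62
AT VO2 = 56.65 * 0.62
= 35.12 mL/kg/min

35.12 mL/kg/min


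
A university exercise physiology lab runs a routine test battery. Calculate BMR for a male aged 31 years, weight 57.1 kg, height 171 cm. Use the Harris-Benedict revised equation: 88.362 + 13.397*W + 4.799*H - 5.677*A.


Substituting values:
W term = 13.397 * 57.1 = 764.9687
H term = 4.799 * 171 = 820.629
A term = 5.677 * 31 = 175.987
BMR = 1497.97 kcal/day

1497.97 kcal/day


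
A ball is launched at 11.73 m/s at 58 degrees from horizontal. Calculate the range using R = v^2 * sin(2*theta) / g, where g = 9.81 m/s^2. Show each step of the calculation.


sin(2 * 58) = sin(116) = 0.898794
v^2 = 11.73^2 = 137.5929
R = 137.5929 * 0.898794 / 9.81
= 12.606 m

12.606 m


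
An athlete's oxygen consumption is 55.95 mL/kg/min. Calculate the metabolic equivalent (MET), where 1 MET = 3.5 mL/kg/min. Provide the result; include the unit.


MET = VO2 / 3.5
= 55.95 / 3.5
= 15.99 METs

15.99 METs


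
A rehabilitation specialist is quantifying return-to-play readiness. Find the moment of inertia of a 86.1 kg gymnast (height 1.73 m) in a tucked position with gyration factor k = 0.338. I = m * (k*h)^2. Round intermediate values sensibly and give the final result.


Radius of gyration = 0.338 * 1.73 = 0.58474 m
I = 86.1 * 0.58474^2
= 86.1 * 0.341921
= 29.439 kg*m^2

29.439 kg*m^2


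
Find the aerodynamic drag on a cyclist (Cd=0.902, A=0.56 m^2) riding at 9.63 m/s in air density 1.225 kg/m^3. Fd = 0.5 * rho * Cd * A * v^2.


Fd = 0.5 * 1.225 * 0.902 * 0.56 * 9.63^2
= 0.5 * 1.225 * 0.902 * 0.56 * 92.7369
= 28.691 N

28.691 N


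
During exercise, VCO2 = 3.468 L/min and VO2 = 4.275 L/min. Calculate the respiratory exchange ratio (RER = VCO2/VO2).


RER = VCO2 / VO2
= 3.468 / 4.275
= 0.8112

0.8112


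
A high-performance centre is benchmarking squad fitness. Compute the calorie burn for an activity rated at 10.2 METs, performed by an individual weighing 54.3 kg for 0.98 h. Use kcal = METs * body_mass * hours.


Product of METs and mass = 10.2 * 54.3 = 553.86
Total kcal = 553.86 * 0.98 = 542.78 kcal

542.78 kcal


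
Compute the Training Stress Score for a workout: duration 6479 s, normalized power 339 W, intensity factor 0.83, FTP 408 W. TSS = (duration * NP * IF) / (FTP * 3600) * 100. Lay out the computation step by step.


Product = 6479 * 339 * 0.83 = 1822996.23
Base = 408 * 3600 = 1468800
TSS = 1822996.23 / 1468800 * 100 = 124.11

124.11 TSS


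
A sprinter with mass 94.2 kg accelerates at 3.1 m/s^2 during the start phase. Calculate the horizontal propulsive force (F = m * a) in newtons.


F = m * a
= 94.2 * 3.1
= 292.02 N

292.02 N


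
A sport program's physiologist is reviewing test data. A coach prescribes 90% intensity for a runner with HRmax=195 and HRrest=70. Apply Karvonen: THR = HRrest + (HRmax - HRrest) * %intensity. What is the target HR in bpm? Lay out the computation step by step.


Heart rate reserve = 195 - 70 = 125
Intensity fraction = 90 / 100 = 0.9
THR = 70 + 125 * 0.9 = 182.5 bpm

182.5 bpm


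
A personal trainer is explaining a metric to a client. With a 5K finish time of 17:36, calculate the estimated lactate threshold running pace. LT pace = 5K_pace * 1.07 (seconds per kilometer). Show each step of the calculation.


Race duration = 1056 s for 5 km
Average pace = 1056 / 5 = 211.2 s/km
LT pace = 211.2 * 1.07
= 225.98 s/km

225.98 s/km


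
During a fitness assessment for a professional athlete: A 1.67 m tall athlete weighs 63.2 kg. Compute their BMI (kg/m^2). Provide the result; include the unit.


height^2 = 2.7889 m^2
BMI = 63.2 / 2.7889 = 22.66 kg/m^2

22.66 kg/m^2


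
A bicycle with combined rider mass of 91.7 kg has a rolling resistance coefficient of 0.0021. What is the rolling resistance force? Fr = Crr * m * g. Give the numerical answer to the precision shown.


Fr = 0.0021 * 91.7 * 9.81
= 0.19257 * 9.81
= 1.889 N

1.889 N


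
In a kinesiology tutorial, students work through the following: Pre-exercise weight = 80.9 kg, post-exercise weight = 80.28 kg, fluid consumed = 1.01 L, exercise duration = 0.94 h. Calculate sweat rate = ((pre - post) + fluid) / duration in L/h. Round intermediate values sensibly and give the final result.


Weight loss = 80.9 - 80.28 = 0.62 kg (approx L)
Total sweat = 0.62 + 1.01 = 1.63 L
Sweat rate = 1.63 / 0.94 = 1.734 L/h

1.734 L/h


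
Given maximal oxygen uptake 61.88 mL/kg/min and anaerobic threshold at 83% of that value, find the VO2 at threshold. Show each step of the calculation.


Percentage as decimal = 0.83
VO2 at AT = 61.88 * 0.83 = 51.36 mL/kg/min

51.36 mL/kg/min


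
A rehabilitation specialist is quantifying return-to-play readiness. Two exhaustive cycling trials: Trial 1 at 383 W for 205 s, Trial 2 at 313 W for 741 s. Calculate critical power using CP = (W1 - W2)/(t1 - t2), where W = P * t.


W1 = 383 * 205 = 78515 J
W2 = 313 * 741 = 231933 J
CP = (78515 - 231933) / (205 - 741)
= -153418 / -536
= 286.23 W

286.23 W


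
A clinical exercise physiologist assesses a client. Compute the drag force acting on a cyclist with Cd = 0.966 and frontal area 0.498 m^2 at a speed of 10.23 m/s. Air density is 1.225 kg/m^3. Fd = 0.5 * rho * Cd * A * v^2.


Step 1: v^2 = 104.6529
Step 2: Fd = 0.5 * 1.225 * 0.966 * 0.498 * 104.6529
= 30.836 N

30.836 N


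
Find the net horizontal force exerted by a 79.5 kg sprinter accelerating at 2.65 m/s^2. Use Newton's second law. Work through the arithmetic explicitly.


Newton's second law: F = m * a
F = 79.5 * 2.65 = 210.68 N

210.68 N


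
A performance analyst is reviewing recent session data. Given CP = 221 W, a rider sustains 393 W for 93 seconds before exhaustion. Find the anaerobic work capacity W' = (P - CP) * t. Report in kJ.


Excess power = 393 - 221 = 172 W
Work above CP = 172 * 93 = 15996 J
W' = 15.996 kJ

15.996 kJ


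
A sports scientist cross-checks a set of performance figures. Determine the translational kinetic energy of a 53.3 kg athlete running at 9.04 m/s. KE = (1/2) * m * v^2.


KE = 0.5 * m * v^2
= 0.5 * 53.3 * 9.04^2
= 0.5 * 53.3 * 81.7216
= 2177.88 J

2177.88 J


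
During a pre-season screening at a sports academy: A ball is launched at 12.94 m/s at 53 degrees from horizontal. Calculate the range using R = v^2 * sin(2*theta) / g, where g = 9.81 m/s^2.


sin(2 * 53) = sin(106) = 0.961262
v^2 = 12.94^2 = 167.4436
R = 167.4436 * 0.961262 / 9.81
= 16.407 m

16.407 m


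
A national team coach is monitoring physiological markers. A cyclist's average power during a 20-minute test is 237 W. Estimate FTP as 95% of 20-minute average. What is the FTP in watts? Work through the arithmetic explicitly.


FTP = 20-min power * 0.95
= 237 * 0.95
= 225.15 W

225.15 W


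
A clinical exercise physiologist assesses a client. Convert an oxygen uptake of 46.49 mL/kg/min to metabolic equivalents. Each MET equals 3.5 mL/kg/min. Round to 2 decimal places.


One MET = 3.5 mL/kg/min
Number of METs = 46.49 / 3.5
= 13.28 METs

13.28 METs


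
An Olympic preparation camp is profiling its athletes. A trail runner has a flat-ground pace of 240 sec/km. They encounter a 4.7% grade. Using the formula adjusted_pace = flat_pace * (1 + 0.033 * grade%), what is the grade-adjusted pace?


Grade factor = 1 + 0.033 * 4.7 = 1.1551
Adjusted = 240 * 1.1551 = 277.22 sec/km

277.22 s/km


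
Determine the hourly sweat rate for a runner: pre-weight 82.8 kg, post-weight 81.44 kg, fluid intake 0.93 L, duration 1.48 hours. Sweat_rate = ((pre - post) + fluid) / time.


Mass lost = 82.8 - 81.44 = 1.36 kg
Add fluid consumed: 1.36 + 0.93 = 2.29 L total sweat
Sweat rate = 2.29 / 1.48 = 1.547 L/h

1.547 L/h


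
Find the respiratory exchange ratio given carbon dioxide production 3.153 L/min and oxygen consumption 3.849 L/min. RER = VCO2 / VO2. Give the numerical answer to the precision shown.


VCO2 = 3.153 L/min
VO2 = 3.849 L/min
RER = 3.153 / 3.849 = 0.8192

0.8192


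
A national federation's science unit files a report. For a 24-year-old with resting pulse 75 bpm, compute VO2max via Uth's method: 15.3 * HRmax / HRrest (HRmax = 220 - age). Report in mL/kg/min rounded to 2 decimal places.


Step 1: HRmax = 220 - 24 = 196 bpm
Step 2: Ratio = 196 / 75 = 2.6133
Step 3: VO2max = 15.3 * 2.6133 = 39.98 mL/kg/min

39.98 mL/kg/min


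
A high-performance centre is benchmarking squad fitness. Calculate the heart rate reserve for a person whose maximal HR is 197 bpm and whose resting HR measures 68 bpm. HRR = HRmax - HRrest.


HRmax = 197 bpm
HRrest = 68 bpm
HRR = 197 - 68 = 129 bpm

129 bpm


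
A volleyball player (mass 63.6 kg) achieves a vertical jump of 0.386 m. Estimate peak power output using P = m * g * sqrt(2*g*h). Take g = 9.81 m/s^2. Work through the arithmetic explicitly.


2 * g * h = 2 * 9.81 * 0.386 = 7.57332
sqrt(7.57332) = 2.751967 m/s
P = 63.6 * 9.81 * 2.751967 = 1717.0 W

1717.0 W


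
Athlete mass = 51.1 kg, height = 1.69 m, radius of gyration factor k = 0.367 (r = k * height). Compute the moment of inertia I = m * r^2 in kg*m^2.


r = k * height = 0.367 * 1.69 = 0.62023 m
r^2 = 0.62023^2 = 0.384685
I = 51.1 * 0.384685 = 19.657 kg*m^2

19.657 kg*m^2


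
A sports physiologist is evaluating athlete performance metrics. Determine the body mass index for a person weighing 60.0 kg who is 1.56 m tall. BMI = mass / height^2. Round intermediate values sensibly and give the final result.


BMI = mass / height^2
= 60.0 / 1.56^2
= 60.0 / 2.4336
= 24.65 kg/m^2

24.65 kg/m^2


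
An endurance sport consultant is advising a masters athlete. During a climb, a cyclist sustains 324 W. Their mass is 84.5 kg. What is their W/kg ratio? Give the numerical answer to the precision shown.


Power-to-weight = 324 W / 84.5 kg
= 3.834 W/kg

3.834 W/kg


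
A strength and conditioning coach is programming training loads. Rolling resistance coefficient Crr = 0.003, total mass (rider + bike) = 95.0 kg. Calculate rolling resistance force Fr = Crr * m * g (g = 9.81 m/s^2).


Fr = Crr * m * g
= 0.003 * 95.0 * 9.81
= 2.796 N

2.796 N


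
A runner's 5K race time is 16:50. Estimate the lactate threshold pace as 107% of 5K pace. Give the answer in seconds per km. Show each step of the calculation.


Total race time = 16*60 + 50 = 1010 seconds
5K pace = 1010 / 5 = 202.0 sec/km
LT pace = 202.0 * 1.07 = 216.14 sec/km

216.14 s/km


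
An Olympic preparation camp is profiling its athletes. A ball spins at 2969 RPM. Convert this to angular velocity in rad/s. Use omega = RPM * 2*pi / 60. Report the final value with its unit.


omega = 2969 * 2 * pi / 60
= 2969 * 6.28318531 / 60
= 18654.777 / 60
= 310.913 rad/s

310.913 rad/s


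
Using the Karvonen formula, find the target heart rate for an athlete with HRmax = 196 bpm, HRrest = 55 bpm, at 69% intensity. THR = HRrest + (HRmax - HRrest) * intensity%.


HRR = 196 - 55 = 141
THR = 55 + 141 * 0.69
= 55 + 97.29
= 152.29 bpm

152.29 bpm


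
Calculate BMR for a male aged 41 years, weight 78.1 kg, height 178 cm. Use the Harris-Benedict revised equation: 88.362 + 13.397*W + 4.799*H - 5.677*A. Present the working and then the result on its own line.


Substituting values:
W term = 13.397 * 78.1 = 1046.3057
H term = 4.799 * 178 = 854.222
A term = 5.677 * 41 = 232.757
BMR = 1756.13 kcal/day

1756.13 kcal/day


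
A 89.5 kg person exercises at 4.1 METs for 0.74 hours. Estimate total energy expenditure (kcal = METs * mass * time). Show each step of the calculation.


Energy = METs * mass(kg) * time(h)
= 4.1 * 89.5 * 0.74
= 271.54 kcal

271.54 kcal


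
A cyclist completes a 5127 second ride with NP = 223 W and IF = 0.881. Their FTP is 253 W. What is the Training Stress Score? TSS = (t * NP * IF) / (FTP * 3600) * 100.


t * NP * IF = 5127 * 223 * 0.881 = 1007265.801
FTP * 3600 = 910800
TSS = (1007265.801 / 910800) * 100 = 110.59

110.59 TSS


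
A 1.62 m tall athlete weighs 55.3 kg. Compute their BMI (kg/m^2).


height^2 = 2.6244 m^2
BMI = 55.3 / 2.6244 = 21.07 kg/m^2

21.07 kg/m^2


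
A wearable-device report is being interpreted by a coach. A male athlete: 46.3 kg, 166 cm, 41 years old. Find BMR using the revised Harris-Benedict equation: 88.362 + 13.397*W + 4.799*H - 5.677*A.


Intercept = 88.362
Weight contribution = 13.397 * 46.3 = 620.2811
Height contribution = 4.799 * 166 = 796.634
Age contribution = 5.677 * 41 = 232.757
BMR = 88.362 + 620.2811 + 796.634 - 232.757
= 1272.52 kcal/day

1272.52 kcal/day


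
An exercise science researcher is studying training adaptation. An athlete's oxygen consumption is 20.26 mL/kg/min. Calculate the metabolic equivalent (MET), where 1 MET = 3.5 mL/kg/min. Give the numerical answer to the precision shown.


MET = VO2 / 3.5
= 20.26 / 3.5
= 5.79 METs

5.79 METs


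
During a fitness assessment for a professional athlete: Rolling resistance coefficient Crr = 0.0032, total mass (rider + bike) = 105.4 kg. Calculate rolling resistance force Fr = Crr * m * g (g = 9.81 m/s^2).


Fr = Crr * m * g
= 0.0032 * 105.4 * 9.81
= 3.309 N

3.309 N


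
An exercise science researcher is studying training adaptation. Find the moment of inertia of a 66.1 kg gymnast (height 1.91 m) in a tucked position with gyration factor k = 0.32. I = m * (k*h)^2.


Radius of gyration = 0.32 * 1.91 = 0.6112 m
I = 66.1 * 0.6112^2
= 66.1 * 0.373565
= 24.693 kg*m^2

24.693 kg*m^2


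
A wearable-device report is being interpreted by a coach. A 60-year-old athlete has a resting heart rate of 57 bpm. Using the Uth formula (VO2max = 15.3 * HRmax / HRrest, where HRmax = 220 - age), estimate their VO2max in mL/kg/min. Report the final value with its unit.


HRmax = 220 - 60 = 160 bpm
Ratio = HRmax / HRrest = 160 / 57 = 2.807
VO2max = 15.3 * 2.807 = 42.95 mL/kg/min

42.95 mL/kg/min


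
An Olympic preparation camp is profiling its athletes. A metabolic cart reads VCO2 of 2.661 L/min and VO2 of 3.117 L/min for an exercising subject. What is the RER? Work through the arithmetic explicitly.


RER = VCO2 / VO2 = 2.661 / 3.117 = 0.8537

0.8537


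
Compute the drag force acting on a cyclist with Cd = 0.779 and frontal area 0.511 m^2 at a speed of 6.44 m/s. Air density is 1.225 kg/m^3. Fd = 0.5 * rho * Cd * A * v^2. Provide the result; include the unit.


Step 1: v^2 = 41.4736
Step 2: Fd = 0.5 * 1.225 * 0.779 * 0.511 * 41.4736
= 10.112 N

10.112 N


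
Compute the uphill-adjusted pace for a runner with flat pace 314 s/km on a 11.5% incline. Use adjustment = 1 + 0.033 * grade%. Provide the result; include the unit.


Adjustment factor = 1 + 0.033 * 11.5 = 1.3795
Grade-adjusted pace = 314 * 1.3795 = 433.16 s/km

433.16 s/km


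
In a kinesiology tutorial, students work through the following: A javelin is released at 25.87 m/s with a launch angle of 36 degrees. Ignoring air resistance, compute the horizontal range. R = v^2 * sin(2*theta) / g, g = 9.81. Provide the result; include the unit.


Launch speed squared = 669.2569
sin(2 * 36 deg) = 0.951057
Range = 669.2569 * 0.951057 / 9.81
= 64.883 m

64.883 m


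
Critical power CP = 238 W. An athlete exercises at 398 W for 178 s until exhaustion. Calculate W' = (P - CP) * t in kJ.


P - CP = 398 - 238 = 160 W
W' = 160 * 178 = 28480 J
= 28480 / 1000 = 28.48 kJ

28.48 kJ


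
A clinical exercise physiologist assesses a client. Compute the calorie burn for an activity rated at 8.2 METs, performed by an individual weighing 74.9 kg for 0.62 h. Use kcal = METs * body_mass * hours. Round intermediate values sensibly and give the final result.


Product of METs and mass = 8.2 * 74.9 = 614.18
Total kcal = 614.18 * 0.62 = 380.79 kcal

380.79 kcal


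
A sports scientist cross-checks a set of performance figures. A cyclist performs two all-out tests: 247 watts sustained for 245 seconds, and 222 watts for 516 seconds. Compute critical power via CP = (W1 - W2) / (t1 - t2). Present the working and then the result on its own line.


W1 = P1 * t1 = 247 * 245 = 60515 J
W2 = P2 * t2 = 222 * 516 = 114552 J
CP = (60515 - 114552) / (245 - 516)
= 199.4 W

199.4 W


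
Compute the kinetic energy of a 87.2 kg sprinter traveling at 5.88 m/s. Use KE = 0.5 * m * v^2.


Velocity squared = 34.5744
KE = 0.5 * 87.2 * 34.5744 = 1507.44 J

1507.44 J


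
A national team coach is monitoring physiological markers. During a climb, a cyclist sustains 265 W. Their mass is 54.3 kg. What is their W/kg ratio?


Power-to-weight = 265 W / 54.3 kg
= 4.88 W/kg

4.88 W/kg


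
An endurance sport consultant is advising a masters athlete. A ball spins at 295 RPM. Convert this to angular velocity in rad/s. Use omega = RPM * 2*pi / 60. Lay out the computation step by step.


omega = 295 * 2 * pi / 60
= 295 * 6.28318531 / 60
= 1853.54 / 60
= 30.892 rad/s

30.892 rad/s


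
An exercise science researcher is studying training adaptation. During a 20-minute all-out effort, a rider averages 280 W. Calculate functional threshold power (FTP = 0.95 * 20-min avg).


FTP = 0.95 * 280
= 266.0 W

266.0 W


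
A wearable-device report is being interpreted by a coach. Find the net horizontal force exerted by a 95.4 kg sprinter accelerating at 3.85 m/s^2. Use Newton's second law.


Newton's second law: F = m * a
F = 95.4 * 3.85 = 367.29 N

367.29 N


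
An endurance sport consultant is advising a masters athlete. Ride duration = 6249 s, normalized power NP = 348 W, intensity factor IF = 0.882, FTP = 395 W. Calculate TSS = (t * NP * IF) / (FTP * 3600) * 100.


Numerator = 6249 * 348 * 0.882 = 1918043.064
Denominator = 395 * 3600 = 1422000
TSS = 1918043.064 / 1422000 * 100
= 134.88

134.88 TSS


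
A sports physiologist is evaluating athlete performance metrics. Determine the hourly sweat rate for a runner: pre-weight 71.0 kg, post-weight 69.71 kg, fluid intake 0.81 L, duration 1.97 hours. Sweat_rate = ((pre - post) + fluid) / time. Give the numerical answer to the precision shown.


Mass lost = 71.0 - 69.71 = 1.29 kg
Add fluid consumed: 1.29 + 0.81 = 2.1 L total sweat
Sweat rate = 2.1 / 1.97 = 1.066 L/h

1.066 L/h


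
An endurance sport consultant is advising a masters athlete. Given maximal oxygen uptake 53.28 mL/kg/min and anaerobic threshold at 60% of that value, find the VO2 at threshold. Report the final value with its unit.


Percentage as decimal = 0.6
VO2 at AT = 53.28 * 0.6 = 31.97 mL/kg/min

31.97 mL/kg/min


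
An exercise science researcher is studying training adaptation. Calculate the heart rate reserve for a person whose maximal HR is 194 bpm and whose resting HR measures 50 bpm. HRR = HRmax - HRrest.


HRmax = 194 bpm
HRrest = 50 bpm
HRR = 194 - 50 = 144 bpm

144 bpm


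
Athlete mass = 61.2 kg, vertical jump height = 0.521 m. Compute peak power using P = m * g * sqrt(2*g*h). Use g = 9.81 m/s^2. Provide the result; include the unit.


sqrt(2 * 9.81 * 0.521) = sqrt(10.22202) = 3.197189 m/s
P = 61.2 * 9.81 * 3.197189
= 1919.5 W

1919.5 W


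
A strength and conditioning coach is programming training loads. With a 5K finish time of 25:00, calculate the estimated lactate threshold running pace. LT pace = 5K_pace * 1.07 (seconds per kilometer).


Race duration = 1500 s for 5 km
Average pace = 1500 / 5 = 300.0 s/km
LT pace = 300.0 * 1.07
= 321.0 s/km

321.0 s/km


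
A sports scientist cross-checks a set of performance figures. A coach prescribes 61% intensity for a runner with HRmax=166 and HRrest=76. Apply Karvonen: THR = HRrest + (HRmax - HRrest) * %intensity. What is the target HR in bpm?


Heart rate reserve = 166 - 76 = 90
Intensity fraction = 61 / 100 = 0.61
THR = 76 + 90 * 0.61 = 130.9 bpm

130.9 bpm


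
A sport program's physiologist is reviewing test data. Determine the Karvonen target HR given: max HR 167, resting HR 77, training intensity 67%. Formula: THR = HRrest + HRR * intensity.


HRR = HRmax - HRrest = 167 - 77 = 90
THR = 77 + 90 * 0.67
= 137.3 bpm

137.3 bpm


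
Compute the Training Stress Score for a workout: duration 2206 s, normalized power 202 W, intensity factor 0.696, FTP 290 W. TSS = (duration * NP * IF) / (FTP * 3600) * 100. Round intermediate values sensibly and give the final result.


Product = 2206 * 202 * 0.696 = 310145.952
Base = 290 * 3600 = 1044000
TSS = 310145.952 / 1044000 * 100 = 29.71

29.71 TSS


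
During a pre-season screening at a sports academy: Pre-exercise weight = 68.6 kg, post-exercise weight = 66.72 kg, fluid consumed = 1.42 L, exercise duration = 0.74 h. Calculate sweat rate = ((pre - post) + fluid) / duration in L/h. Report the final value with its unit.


Weight loss = 68.6 - 66.72 = 1.88 kg (approx L)
Total sweat = 1.88 + 1.42 = 3.3 L
Sweat rate = 3.3 / 0.74 = 4.459 L/h

4.459 L/h


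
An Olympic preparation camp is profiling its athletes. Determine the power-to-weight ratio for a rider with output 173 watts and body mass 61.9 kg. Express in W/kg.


P/W = 173 / 61.9 = 2.795 W/kg

2.795 W/kg


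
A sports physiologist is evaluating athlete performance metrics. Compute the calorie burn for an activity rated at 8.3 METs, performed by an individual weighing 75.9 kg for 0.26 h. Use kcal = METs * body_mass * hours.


Product of METs and mass = 8.3 * 75.9 = 629.97
Total kcal = 629.97 * 0.26 = 163.79 kcal

163.79 kcal


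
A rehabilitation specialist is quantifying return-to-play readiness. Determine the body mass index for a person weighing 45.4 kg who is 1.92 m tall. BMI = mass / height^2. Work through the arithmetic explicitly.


BMI = mass / height^2
= 45.4 / 1.92^2
= 45.4 / 3.6864
= 12.32 kg/m^2

12.32 kg/m^2
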